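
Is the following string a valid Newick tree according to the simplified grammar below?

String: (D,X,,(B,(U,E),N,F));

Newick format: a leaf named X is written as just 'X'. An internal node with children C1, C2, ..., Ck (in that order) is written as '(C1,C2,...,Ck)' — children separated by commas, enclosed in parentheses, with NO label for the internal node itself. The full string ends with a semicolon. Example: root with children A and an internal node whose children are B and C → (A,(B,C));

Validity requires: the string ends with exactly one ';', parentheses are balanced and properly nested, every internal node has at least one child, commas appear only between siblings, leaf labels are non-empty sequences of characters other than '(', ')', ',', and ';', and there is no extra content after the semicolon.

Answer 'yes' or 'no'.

Answer: no

Derivation:
Input: (D,X,,(B,(U,E),N,F));
Paren balance: 3 '(' vs 3 ')' OK
Ends with single ';': True
Full parse: FAILS (empty leaf label at pos 5)
Valid: False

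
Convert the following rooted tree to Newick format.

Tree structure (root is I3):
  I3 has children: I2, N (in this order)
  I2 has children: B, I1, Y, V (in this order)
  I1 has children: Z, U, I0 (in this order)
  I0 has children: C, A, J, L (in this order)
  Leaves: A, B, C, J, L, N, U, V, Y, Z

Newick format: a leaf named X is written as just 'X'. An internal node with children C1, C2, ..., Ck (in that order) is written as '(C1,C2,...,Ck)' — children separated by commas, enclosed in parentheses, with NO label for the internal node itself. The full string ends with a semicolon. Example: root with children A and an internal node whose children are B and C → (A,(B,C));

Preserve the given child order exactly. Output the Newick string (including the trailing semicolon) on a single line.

internal I3 with children ['I2', 'N']
  internal I2 with children ['B', 'I1', 'Y', 'V']
    leaf 'B' → 'B'
    internal I1 with children ['Z', 'U', 'I0']
      leaf 'Z' → 'Z'
      leaf 'U' → 'U'
      internal I0 with children ['C', 'A', 'J', 'L']
        leaf 'C' → 'C'
        leaf 'A' → 'A'
        leaf 'J' → 'J'
        leaf 'L' → 'L'
      → '(C,A,J,L)'
    → '(Z,U,(C,A,J,L))'
    leaf 'Y' → 'Y'
    leaf 'V' → 'V'
  → '(B,(Z,U,(C,A,J,L)),Y,V)'
  leaf 'N' → 'N'
→ '((B,(Z,U,(C,A,J,L)),Y,V),N)'
Final: ((B,(Z,U,(C,A,J,L)),Y,V),N);

Answer: ((B,(Z,U,(C,A,J,L)),Y,V),N);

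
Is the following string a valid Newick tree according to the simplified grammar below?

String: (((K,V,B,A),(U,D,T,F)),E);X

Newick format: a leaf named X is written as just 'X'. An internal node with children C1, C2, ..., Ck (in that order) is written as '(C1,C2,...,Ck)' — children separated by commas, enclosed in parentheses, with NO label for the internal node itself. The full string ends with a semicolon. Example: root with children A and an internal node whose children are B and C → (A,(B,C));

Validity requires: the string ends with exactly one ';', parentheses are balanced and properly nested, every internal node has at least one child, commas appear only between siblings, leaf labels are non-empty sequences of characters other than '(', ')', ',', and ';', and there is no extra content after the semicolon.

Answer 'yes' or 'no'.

Answer: no

Derivation:
Input: (((K,V,B,A),(U,D,T,F)),E);X
Paren balance: 4 '(' vs 4 ')' OK
Ends with single ';': False
Full parse: FAILS (must end with ;)
Valid: False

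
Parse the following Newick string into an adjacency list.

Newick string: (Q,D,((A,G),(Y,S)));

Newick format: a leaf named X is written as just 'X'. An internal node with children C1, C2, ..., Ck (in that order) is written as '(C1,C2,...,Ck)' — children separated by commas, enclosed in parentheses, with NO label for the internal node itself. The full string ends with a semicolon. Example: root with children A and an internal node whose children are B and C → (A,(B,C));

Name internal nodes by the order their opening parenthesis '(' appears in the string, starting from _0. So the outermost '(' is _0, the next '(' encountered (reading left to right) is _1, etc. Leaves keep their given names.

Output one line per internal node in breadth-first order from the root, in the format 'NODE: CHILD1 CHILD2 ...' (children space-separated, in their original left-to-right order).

Input: (Q,D,((A,G),(Y,S)));
Scanning left-to-right, naming '(' by encounter order:
  pos 0: '(' -> open internal node _0 (depth 1)
  pos 5: '(' -> open internal node _1 (depth 2)
  pos 6: '(' -> open internal node _2 (depth 3)
  pos 10: ')' -> close internal node _2 (now at depth 2)
  pos 12: '(' -> open internal node _3 (depth 3)
  pos 16: ')' -> close internal node _3 (now at depth 2)
  pos 17: ')' -> close internal node _1 (now at depth 1)
  pos 18: ')' -> close internal node _0 (now at depth 0)
Total internal nodes: 4
BFS adjacency from root:
  _0: Q D _1
  _1: _2 _3
  _2: A G
  _3: Y S

Answer: _0: Q D _1
_1: _2 _3
_2: A G
_3: Y S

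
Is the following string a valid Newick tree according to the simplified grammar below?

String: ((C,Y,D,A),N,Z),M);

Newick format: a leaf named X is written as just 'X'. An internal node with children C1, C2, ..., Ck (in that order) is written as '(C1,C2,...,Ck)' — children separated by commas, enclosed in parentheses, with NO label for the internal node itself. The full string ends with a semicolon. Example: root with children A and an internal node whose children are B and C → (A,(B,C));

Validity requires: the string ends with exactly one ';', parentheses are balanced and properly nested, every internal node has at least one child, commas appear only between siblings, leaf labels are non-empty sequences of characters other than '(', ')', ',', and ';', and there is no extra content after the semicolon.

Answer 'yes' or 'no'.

Answer: no

Derivation:
Input: ((C,Y,D,A),N,Z),M);
Paren balance: 2 '(' vs 3 ')' MISMATCH
Ends with single ';': True
Full parse: FAILS (extra content after tree at pos 15)
Valid: False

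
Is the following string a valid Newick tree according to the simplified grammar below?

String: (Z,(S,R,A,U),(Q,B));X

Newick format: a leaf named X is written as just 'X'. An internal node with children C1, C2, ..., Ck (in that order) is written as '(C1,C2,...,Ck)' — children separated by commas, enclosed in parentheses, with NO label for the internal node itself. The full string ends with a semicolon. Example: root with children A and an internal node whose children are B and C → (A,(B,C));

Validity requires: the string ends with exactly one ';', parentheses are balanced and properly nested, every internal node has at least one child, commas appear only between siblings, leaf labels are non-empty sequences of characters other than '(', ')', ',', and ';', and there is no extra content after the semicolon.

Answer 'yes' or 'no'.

Answer: no

Derivation:
Input: (Z,(S,R,A,U),(Q,B));X
Paren balance: 3 '(' vs 3 ')' OK
Ends with single ';': False
Full parse: FAILS (must end with ;)
Valid: False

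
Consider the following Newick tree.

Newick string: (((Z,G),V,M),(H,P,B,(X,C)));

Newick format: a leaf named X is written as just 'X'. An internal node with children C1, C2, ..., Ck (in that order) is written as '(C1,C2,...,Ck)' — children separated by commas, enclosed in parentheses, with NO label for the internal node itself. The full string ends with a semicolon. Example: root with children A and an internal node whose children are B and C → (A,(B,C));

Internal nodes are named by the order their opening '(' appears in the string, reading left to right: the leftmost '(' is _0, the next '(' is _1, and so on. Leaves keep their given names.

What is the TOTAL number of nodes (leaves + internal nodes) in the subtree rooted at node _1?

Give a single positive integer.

Answer: 6

Derivation:
Newick: (((Z,G),V,M),(H,P,B,(X,C)));
Locate _1: it is the '(' at position 1 (the 2nd '(' reading left to right).
Query: subtree rooted at _1
_1: subtree_size = 1 + 5
  _2: subtree_size = 1 + 2
    Z: subtree_size = 1 + 0
    G: subtree_size = 1 + 0
  V: subtree_size = 1 + 0
  M: subtree_size = 1 + 0
Total subtree size of _1: 6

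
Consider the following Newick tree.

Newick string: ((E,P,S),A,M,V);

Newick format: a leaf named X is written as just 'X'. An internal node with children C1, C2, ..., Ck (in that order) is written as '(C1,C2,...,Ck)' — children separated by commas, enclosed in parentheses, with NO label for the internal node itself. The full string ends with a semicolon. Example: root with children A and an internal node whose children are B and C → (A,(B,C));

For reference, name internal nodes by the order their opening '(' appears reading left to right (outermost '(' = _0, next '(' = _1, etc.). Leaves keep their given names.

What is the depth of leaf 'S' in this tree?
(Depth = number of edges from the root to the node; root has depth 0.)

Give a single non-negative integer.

Newick: ((E,P,S),A,M,V);
Naming internals by '(' encounter order: outermost '(' = _0, next = _1, ...
Query node: S
Path from root: _0 -> _1 -> S
Depth of S: 2 (number of edges from root)

Answer: 2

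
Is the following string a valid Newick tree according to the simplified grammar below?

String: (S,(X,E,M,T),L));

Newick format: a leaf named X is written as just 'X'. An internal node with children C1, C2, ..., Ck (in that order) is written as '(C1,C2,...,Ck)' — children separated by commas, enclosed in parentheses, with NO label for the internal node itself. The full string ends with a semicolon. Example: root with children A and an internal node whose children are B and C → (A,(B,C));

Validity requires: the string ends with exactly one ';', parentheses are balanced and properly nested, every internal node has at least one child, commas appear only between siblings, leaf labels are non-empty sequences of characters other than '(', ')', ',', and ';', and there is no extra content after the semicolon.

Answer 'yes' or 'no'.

Answer: no

Derivation:
Input: (S,(X,E,M,T),L));
Paren balance: 2 '(' vs 3 ')' MISMATCH
Ends with single ';': True
Full parse: FAILS (extra content after tree at pos 15)
Valid: False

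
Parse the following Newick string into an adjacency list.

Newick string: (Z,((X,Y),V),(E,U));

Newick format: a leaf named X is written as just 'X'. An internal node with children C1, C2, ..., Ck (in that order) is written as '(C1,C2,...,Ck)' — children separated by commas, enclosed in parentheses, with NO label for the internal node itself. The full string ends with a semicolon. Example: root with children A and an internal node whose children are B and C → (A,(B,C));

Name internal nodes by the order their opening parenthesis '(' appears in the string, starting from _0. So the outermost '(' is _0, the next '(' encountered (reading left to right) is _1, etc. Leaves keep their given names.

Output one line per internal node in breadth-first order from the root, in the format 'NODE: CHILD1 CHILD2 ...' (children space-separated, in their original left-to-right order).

Answer: _0: Z _1 _3
_1: _2 V
_3: E U
_2: X Y

Derivation:
Input: (Z,((X,Y),V),(E,U));
Scanning left-to-right, naming '(' by encounter order:
  pos 0: '(' -> open internal node _0 (depth 1)
  pos 3: '(' -> open internal node _1 (depth 2)
  pos 4: '(' -> open internal node _2 (depth 3)
  pos 8: ')' -> close internal node _2 (now at depth 2)
  pos 11: ')' -> close internal node _1 (now at depth 1)
  pos 13: '(' -> open internal node _3 (depth 2)
  pos 17: ')' -> close internal node _3 (now at depth 1)
  pos 18: ')' -> close internal node _0 (now at depth 0)
Total internal nodes: 4
BFS adjacency from root:
  _0: Z _1 _3
  _1: _2 V
  _3: E U
  _2: X Y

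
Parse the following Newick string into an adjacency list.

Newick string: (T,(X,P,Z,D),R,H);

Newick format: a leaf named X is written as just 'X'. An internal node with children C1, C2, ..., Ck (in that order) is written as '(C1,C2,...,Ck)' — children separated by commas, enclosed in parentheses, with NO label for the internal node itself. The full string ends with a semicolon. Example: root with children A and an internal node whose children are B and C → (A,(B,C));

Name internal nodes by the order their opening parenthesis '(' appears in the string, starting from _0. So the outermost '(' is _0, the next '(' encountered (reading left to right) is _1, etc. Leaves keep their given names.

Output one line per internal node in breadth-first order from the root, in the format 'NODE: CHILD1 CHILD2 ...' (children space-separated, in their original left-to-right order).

Answer: _0: T _1 R H
_1: X P Z D

Derivation:
Input: (T,(X,P,Z,D),R,H);
Scanning left-to-right, naming '(' by encounter order:
  pos 0: '(' -> open internal node _0 (depth 1)
  pos 3: '(' -> open internal node _1 (depth 2)
  pos 11: ')' -> close internal node _1 (now at depth 1)
  pos 16: ')' -> close internal node _0 (now at depth 0)
Total internal nodes: 2
BFS adjacency from root:
  _0: T _1 R H
  _1: X P Z D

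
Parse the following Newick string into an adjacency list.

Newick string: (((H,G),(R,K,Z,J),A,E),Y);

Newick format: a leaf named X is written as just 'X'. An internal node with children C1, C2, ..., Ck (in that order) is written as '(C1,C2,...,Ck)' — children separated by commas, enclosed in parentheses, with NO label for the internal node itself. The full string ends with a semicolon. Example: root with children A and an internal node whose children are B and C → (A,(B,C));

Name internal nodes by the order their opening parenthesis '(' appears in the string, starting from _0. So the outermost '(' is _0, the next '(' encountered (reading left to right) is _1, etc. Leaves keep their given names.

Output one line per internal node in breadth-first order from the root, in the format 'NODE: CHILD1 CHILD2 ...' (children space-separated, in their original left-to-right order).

Input: (((H,G),(R,K,Z,J),A,E),Y);
Scanning left-to-right, naming '(' by encounter order:
  pos 0: '(' -> open internal node _0 (depth 1)
  pos 1: '(' -> open internal node _1 (depth 2)
  pos 2: '(' -> open internal node _2 (depth 3)
  pos 6: ')' -> close internal node _2 (now at depth 2)
  pos 8: '(' -> open internal node _3 (depth 3)
  pos 16: ')' -> close internal node _3 (now at depth 2)
  pos 21: ')' -> close internal node _1 (now at depth 1)
  pos 24: ')' -> close internal node _0 (now at depth 0)
Total internal nodes: 4
BFS adjacency from root:
  _0: _1 Y
  _1: _2 _3 A E
  _2: H G
  _3: R K Z J

Answer: _0: _1 Y
_1: _2 _3 A E
_2: H G
_3: R K Z J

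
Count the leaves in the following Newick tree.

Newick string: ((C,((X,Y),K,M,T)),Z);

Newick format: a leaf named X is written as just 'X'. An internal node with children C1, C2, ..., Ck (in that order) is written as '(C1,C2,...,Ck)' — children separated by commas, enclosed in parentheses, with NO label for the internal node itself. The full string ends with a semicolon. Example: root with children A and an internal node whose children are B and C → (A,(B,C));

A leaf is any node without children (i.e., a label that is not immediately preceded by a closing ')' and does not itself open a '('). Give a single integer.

Newick: ((C,((X,Y),K,M,T)),Z);
Scan left-to-right; a leaf is any maximal label run not followed by '(':
  pos 2: leaf 'C' → count = 1
  pos 6: leaf 'X' → count = 2
  pos 8: leaf 'Y' → count = 3
  pos 11: leaf 'K' → count = 4
  pos 13: leaf 'M' → count = 5
  pos 15: leaf 'T' → count = 6
  pos 19: leaf 'Z' → count = 7
Total leaves: 7

Answer: 7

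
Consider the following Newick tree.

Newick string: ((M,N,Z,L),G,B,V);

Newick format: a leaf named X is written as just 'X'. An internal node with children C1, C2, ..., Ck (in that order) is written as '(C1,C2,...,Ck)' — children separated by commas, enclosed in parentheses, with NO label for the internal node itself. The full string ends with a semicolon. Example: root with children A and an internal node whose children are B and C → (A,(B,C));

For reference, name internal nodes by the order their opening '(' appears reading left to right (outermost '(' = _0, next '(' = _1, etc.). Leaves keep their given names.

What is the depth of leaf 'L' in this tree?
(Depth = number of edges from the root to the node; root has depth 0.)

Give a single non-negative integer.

Newick: ((M,N,Z,L),G,B,V);
Naming internals by '(' encounter order: outermost '(' = _0, next = _1, ...
Query node: L
Path from root: _0 -> _1 -> L
Depth of L: 2 (number of edges from root)

Answer: 2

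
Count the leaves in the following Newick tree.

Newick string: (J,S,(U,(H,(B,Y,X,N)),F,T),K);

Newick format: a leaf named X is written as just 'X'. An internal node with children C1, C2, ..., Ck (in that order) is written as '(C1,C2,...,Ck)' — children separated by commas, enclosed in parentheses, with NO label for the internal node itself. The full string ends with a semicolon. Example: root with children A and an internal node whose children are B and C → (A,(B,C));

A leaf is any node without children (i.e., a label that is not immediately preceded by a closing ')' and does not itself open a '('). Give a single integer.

Answer: 11

Derivation:
Newick: (J,S,(U,(H,(B,Y,X,N)),F,T),K);
Scan left-to-right; a leaf is any maximal label run not followed by '(':
  pos 1: leaf 'J' → count = 1
  pos 3: leaf 'S' → count = 2
  pos 6: leaf 'U' → count = 3
  pos 9: leaf 'H' → count = 4
  pos 12: leaf 'B' → count = 5
  pos 14: leaf 'Y' → count = 6
  pos 16: leaf 'X' → count = 7
  pos 18: leaf 'N' → count = 8
  pos 22: leaf 'F' → count = 9
  pos 24: leaf 'T' → count = 10
  pos 27: leaf 'K' → count = 11
Total leaves: 11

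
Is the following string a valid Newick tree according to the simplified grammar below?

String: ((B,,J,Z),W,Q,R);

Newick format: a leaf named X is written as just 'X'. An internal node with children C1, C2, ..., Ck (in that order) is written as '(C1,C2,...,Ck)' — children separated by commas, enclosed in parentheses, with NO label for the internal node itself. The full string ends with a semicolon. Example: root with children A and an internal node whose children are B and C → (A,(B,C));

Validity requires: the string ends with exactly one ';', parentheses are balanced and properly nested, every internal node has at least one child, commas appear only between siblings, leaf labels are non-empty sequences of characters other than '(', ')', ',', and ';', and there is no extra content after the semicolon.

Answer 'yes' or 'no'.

Answer: no

Derivation:
Input: ((B,,J,Z),W,Q,R);
Paren balance: 2 '(' vs 2 ')' OK
Ends with single ';': True
Full parse: FAILS (empty leaf label at pos 4)
Valid: False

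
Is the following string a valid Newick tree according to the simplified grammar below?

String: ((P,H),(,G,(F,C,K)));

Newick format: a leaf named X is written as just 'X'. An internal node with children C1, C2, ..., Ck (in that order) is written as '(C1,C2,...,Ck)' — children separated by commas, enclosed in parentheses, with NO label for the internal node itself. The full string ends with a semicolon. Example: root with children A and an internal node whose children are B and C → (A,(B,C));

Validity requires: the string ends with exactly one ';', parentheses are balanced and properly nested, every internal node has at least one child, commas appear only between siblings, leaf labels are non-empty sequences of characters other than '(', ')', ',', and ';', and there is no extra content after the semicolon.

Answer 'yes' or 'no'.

Answer: no

Derivation:
Input: ((P,H),(,G,(F,C,K)));
Paren balance: 4 '(' vs 4 ')' OK
Ends with single ';': True
Full parse: FAILS (empty leaf label at pos 8)
Valid: False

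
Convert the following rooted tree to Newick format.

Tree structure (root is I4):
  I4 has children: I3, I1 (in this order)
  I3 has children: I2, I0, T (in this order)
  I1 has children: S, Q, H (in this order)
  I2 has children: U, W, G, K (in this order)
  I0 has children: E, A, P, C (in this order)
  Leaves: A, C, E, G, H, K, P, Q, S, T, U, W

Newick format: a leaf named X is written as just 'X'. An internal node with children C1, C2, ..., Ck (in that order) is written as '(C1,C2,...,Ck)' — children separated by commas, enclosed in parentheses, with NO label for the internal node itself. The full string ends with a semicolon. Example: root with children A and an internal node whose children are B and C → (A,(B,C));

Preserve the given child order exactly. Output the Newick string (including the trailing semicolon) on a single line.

internal I4 with children ['I3', 'I1']
  internal I3 with children ['I2', 'I0', 'T']
    internal I2 with children ['U', 'W', 'G', 'K']
      leaf 'U' → 'U'
      leaf 'W' → 'W'
      leaf 'G' → 'G'
      leaf 'K' → 'K'
    → '(U,W,G,K)'
    internal I0 with children ['E', 'A', 'P', 'C']
      leaf 'E' → 'E'
      leaf 'A' → 'A'
      leaf 'P' → 'P'
      leaf 'C' → 'C'
    → '(E,A,P,C)'
    leaf 'T' → 'T'
  → '((U,W,G,K),(E,A,P,C),T)'
  internal I1 with children ['S', 'Q', 'H']
    leaf 'S' → 'S'
    leaf 'Q' → 'Q'
    leaf 'H' → 'H'
  → '(S,Q,H)'
→ '(((U,W,G,K),(E,A,P,C),T),(S,Q,H))'
Final: (((U,W,G,K),(E,A,P,C),T),(S,Q,H));

Answer: (((U,W,G,K),(E,A,P,C),T),(S,Q,H));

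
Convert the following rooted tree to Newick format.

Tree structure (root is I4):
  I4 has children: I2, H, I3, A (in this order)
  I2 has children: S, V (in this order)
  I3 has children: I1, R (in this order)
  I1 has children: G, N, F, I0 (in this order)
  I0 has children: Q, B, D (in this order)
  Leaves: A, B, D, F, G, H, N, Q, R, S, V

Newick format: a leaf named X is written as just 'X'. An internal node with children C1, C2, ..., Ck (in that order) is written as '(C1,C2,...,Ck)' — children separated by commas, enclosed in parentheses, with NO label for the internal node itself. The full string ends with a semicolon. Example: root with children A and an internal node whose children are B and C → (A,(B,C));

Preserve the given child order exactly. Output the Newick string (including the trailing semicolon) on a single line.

internal I4 with children ['I2', 'H', 'I3', 'A']
  internal I2 with children ['S', 'V']
    leaf 'S' → 'S'
    leaf 'V' → 'V'
  → '(S,V)'
  leaf 'H' → 'H'
  internal I3 with children ['I1', 'R']
    internal I1 with children ['G', 'N', 'F', 'I0']
      leaf 'G' → 'G'
      leaf 'N' → 'N'
      leaf 'F' → 'F'
      internal I0 with children ['Q', 'B', 'D']
        leaf 'Q' → 'Q'
        leaf 'B' → 'B'
        leaf 'D' → 'D'
      → '(Q,B,D)'
    → '(G,N,F,(Q,B,D))'
    leaf 'R' → 'R'
  → '((G,N,F,(Q,B,D)),R)'
  leaf 'A' → 'A'
→ '((S,V),H,((G,N,F,(Q,B,D)),R),A)'
Final: ((S,V),H,((G,N,F,(Q,B,D)),R),A);

Answer: ((S,V),H,((G,N,F,(Q,B,D)),R),A);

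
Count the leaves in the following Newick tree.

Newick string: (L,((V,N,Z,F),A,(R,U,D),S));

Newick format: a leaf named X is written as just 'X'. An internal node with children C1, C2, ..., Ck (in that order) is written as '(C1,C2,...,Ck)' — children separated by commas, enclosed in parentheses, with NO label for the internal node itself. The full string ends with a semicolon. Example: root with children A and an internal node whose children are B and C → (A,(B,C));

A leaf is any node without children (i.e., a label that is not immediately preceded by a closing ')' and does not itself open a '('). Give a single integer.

Newick: (L,((V,N,Z,F),A,(R,U,D),S));
Scan left-to-right; a leaf is any maximal label run not followed by '(':
  pos 1: leaf 'L' → count = 1
  pos 5: leaf 'V' → count = 2
  pos 7: leaf 'N' → count = 3
  pos 9: leaf 'Z' → count = 4
  pos 11: leaf 'F' → count = 5
  pos 14: leaf 'A' → count = 6
  pos 17: leaf 'R' → count = 7
  pos 19: leaf 'U' → count = 8
  pos 21: leaf 'D' → count = 9
  pos 24: leaf 'S' → count = 10
Total leaves: 10

Answer: 10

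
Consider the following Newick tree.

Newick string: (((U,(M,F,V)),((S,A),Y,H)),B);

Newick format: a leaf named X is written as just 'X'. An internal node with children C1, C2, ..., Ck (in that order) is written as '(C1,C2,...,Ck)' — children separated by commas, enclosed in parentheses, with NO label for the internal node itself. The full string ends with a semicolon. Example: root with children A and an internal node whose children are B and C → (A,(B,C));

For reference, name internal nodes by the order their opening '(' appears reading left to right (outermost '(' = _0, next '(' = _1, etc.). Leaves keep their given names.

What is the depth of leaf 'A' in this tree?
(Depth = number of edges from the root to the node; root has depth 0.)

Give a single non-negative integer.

Newick: (((U,(M,F,V)),((S,A),Y,H)),B);
Naming internals by '(' encounter order: outermost '(' = _0, next = _1, ...
Query node: A
Path from root: _0 -> _1 -> _4 -> _5 -> A
Depth of A: 4 (number of edges from root)

Answer: 4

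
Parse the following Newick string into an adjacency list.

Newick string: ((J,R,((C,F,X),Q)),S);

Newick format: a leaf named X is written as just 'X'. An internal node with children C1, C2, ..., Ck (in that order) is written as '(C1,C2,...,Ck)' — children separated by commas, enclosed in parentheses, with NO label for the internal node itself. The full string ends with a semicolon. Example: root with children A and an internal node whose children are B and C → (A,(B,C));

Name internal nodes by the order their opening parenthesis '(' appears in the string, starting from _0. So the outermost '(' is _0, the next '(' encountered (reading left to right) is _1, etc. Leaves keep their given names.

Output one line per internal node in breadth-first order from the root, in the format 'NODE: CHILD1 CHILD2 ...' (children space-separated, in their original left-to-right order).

Answer: _0: _1 S
_1: J R _2
_2: _3 Q
_3: C F X

Derivation:
Input: ((J,R,((C,F,X),Q)),S);
Scanning left-to-right, naming '(' by encounter order:
  pos 0: '(' -> open internal node _0 (depth 1)
  pos 1: '(' -> open internal node _1 (depth 2)
  pos 6: '(' -> open internal node _2 (depth 3)
  pos 7: '(' -> open internal node _3 (depth 4)
  pos 13: ')' -> close internal node _3 (now at depth 3)
  pos 16: ')' -> close internal node _2 (now at depth 2)
  pos 17: ')' -> close internal node _1 (now at depth 1)
  pos 20: ')' -> close internal node _0 (now at depth 0)
Total internal nodes: 4
BFS adjacency from root:
  _0: _1 S
  _1: J R _2
  _2: _3 Q
  _3: C F X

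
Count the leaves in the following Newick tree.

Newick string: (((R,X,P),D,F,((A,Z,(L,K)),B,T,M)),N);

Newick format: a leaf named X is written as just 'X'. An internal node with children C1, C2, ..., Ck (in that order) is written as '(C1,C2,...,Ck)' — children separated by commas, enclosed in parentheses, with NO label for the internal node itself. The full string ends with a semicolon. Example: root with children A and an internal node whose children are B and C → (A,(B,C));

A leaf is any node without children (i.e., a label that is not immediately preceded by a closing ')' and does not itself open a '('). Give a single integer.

Answer: 13

Derivation:
Newick: (((R,X,P),D,F,((A,Z,(L,K)),B,T,M)),N);
Scan left-to-right; a leaf is any maximal label run not followed by '(':
  pos 3: leaf 'R' → count = 1
  pos 5: leaf 'X' → count = 2
  pos 7: leaf 'P' → count = 3
  pos 10: leaf 'D' → count = 4
  pos 12: leaf 'F' → count = 5
  pos 16: leaf 'A' → count = 6
  pos 18: leaf 'Z' → count = 7
  pos 21: leaf 'L' → count = 8
  pos 23: leaf 'K' → count = 9
  pos 27: leaf 'B' → count = 10
  pos 29: leaf 'T' → count = 11
  pos 31: leaf 'M' → count = 12
  pos 35: leaf 'N' → count = 13
Total leaves: 13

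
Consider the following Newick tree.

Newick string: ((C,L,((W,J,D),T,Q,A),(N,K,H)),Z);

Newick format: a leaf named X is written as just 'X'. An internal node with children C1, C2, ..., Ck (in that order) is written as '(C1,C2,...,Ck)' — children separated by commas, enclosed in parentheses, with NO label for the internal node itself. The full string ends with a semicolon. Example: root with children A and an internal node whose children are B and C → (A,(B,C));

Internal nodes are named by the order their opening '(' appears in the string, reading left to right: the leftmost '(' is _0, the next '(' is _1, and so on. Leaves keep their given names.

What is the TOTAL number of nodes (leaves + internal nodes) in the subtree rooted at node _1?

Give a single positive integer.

Newick: ((C,L,((W,J,D),T,Q,A),(N,K,H)),Z);
Locate _1: it is the '(' at position 1 (the 2nd '(' reading left to right).
Query: subtree rooted at _1
_1: subtree_size = 1 + 14
  C: subtree_size = 1 + 0
  L: subtree_size = 1 + 0
  _2: subtree_size = 1 + 7
    _3: subtree_size = 1 + 3
      W: subtree_size = 1 + 0
      J: subtree_size = 1 + 0
      D: subtree_size = 1 + 0
    T: subtree_size = 1 + 0
    Q: subtree_size = 1 + 0
    A: subtree_size = 1 + 0
  _4: subtree_size = 1 + 3
    N: subtree_size = 1 + 0
    K: subtree_size = 1 + 0
    H: subtree_size = 1 + 0
Total subtree size of _1: 15

Answer: 15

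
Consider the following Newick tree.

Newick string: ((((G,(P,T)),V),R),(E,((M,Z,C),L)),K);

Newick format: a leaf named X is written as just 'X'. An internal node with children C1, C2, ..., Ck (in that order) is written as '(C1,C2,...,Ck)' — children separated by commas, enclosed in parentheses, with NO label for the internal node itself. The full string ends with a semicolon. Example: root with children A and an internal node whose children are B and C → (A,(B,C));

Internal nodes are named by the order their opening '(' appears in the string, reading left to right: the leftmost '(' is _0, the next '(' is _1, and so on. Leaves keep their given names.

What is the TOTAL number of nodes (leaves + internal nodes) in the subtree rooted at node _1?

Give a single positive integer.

Answer: 9

Derivation:
Newick: ((((G,(P,T)),V),R),(E,((M,Z,C),L)),K);
Locate _1: it is the '(' at position 1 (the 2nd '(' reading left to right).
Query: subtree rooted at _1
_1: subtree_size = 1 + 8
  _2: subtree_size = 1 + 6
    _3: subtree_size = 1 + 4
      G: subtree_size = 1 + 0
      _4: subtree_size = 1 + 2
        P: subtree_size = 1 + 0
        T: subtree_size = 1 + 0
    V: subtree_size = 1 + 0
  R: subtree_size = 1 + 0
Total subtree size of _1: 9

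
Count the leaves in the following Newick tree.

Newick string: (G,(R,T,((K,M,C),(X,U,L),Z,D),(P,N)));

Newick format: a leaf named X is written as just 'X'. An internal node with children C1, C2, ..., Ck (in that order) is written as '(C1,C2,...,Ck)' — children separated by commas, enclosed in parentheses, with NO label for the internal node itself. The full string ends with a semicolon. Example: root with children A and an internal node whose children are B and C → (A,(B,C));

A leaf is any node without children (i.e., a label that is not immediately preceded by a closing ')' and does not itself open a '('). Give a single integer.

Newick: (G,(R,T,((K,M,C),(X,U,L),Z,D),(P,N)));
Scan left-to-right; a leaf is any maximal label run not followed by '(':
  pos 1: leaf 'G' → count = 1
  pos 4: leaf 'R' → count = 2
  pos 6: leaf 'T' → count = 3
  pos 10: leaf 'K' → count = 4
  pos 12: leaf 'M' → count = 5
  pos 14: leaf 'C' → count = 6
  pos 18: leaf 'X' → count = 7
  pos 20: leaf 'U' → count = 8
  pos 22: leaf 'L' → count = 9
  pos 25: leaf 'Z' → count = 10
  pos 27: leaf 'D' → count = 11
  pos 31: leaf 'P' → count = 12
  pos 33: leaf 'N' → count = 13
Total leaves: 13

Answer: 13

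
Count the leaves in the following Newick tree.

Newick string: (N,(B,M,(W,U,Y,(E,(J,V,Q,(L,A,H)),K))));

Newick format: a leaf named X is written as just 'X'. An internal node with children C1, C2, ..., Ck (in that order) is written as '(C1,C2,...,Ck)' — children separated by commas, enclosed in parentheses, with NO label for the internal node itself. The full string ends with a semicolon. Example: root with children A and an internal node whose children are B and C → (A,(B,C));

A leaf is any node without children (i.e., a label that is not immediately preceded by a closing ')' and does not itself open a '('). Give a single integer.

Newick: (N,(B,M,(W,U,Y,(E,(J,V,Q,(L,A,H)),K))));
Scan left-to-right; a leaf is any maximal label run not followed by '(':
  pos 1: leaf 'N' → count = 1
  pos 4: leaf 'B' → count = 2
  pos 6: leaf 'M' → count = 3
  pos 9: leaf 'W' → count = 4
  pos 11: leaf 'U' → count = 5
  pos 13: leaf 'Y' → count = 6
  pos 16: leaf 'E' → count = 7
  pos 19: leaf 'J' → count = 8
  pos 21: leaf 'V' → count = 9
  pos 23: leaf 'Q' → count = 10
  pos 26: leaf 'L' → count = 11
  pos 28: leaf 'A' → count = 12
  pos 30: leaf 'H' → count = 13
  pos 34: leaf 'K' → count = 14
Total leaves: 14

Answer: 14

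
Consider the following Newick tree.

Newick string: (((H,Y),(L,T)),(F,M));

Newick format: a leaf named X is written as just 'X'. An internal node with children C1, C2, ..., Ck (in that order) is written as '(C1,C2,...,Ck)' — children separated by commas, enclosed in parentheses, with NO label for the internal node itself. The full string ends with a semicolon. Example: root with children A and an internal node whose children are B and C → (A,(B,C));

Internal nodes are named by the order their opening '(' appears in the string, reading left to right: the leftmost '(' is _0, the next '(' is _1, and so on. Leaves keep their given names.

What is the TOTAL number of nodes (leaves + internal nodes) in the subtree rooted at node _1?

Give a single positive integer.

Answer: 7

Derivation:
Newick: (((H,Y),(L,T)),(F,M));
Locate _1: it is the '(' at position 1 (the 2nd '(' reading left to right).
Query: subtree rooted at _1
_1: subtree_size = 1 + 6
  _2: subtree_size = 1 + 2
    H: subtree_size = 1 + 0
    Y: subtree_size = 1 + 0
  _3: subtree_size = 1 + 2
    L: subtree_size = 1 + 0
    T: subtree_size = 1 + 0
Total subtree size of _1: 7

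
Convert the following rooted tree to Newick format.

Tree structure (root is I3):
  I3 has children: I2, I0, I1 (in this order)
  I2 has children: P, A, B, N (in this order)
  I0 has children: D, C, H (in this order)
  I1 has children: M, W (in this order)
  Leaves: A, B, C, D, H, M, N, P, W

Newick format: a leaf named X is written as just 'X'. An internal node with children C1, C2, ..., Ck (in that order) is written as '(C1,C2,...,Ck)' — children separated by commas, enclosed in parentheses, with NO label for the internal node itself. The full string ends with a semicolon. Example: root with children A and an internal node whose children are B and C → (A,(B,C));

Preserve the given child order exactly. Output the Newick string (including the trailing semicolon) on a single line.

internal I3 with children ['I2', 'I0', 'I1']
  internal I2 with children ['P', 'A', 'B', 'N']
    leaf 'P' → 'P'
    leaf 'A' → 'A'
    leaf 'B' → 'B'
    leaf 'N' → 'N'
  → '(P,A,B,N)'
  internal I0 with children ['D', 'C', 'H']
    leaf 'D' → 'D'
    leaf 'C' → 'C'
    leaf 'H' → 'H'
  → '(D,C,H)'
  internal I1 with children ['M', 'W']
    leaf 'M' → 'M'
    leaf 'W' → 'W'
  → '(M,W)'
→ '((P,A,B,N),(D,C,H),(M,W))'
Final: ((P,A,B,N),(D,C,H),(M,W));

Answer: ((P,A,B,N),(D,C,H),(M,W));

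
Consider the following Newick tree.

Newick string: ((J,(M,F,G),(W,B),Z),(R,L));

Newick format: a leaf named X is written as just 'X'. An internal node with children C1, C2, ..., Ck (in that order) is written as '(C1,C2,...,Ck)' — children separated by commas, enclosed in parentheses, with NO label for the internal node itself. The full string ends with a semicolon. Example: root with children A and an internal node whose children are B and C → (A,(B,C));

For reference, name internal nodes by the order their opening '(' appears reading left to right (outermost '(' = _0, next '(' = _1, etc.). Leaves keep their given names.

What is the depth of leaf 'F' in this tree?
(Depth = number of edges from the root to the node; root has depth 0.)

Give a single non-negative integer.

Answer: 3

Derivation:
Newick: ((J,(M,F,G),(W,B),Z),(R,L));
Naming internals by '(' encounter order: outermost '(' = _0, next = _1, ...
Query node: F
Path from root: _0 -> _1 -> _2 -> F
Depth of F: 3 (number of edges from root)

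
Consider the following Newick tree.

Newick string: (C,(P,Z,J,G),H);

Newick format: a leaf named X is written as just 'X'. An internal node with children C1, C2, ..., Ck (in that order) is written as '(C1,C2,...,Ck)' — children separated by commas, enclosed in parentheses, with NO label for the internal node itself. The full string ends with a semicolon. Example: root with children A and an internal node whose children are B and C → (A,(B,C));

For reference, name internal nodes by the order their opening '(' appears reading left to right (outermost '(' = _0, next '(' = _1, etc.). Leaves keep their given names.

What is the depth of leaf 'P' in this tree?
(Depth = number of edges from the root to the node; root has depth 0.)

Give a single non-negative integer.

Newick: (C,(P,Z,J,G),H);
Naming internals by '(' encounter order: outermost '(' = _0, next = _1, ...
Query node: P
Path from root: _0 -> _1 -> P
Depth of P: 2 (number of edges from root)

Answer: 2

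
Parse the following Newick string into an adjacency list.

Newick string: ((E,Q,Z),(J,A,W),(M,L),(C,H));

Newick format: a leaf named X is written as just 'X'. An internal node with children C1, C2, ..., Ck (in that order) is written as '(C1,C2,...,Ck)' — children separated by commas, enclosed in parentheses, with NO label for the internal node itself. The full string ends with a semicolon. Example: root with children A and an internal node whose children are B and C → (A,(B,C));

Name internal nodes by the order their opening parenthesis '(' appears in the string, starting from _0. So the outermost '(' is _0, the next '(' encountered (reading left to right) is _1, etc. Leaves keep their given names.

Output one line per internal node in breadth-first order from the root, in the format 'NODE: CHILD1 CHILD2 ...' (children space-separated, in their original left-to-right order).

Input: ((E,Q,Z),(J,A,W),(M,L),(C,H));
Scanning left-to-right, naming '(' by encounter order:
  pos 0: '(' -> open internal node _0 (depth 1)
  pos 1: '(' -> open internal node _1 (depth 2)
  pos 7: ')' -> close internal node _1 (now at depth 1)
  pos 9: '(' -> open internal node _2 (depth 2)
  pos 15: ')' -> close internal node _2 (now at depth 1)
  pos 17: '(' -> open internal node _3 (depth 2)
  pos 21: ')' -> close internal node _3 (now at depth 1)
  pos 23: '(' -> open internal node _4 (depth 2)
  pos 27: ')' -> close internal node _4 (now at depth 1)
  pos 28: ')' -> close internal node _0 (now at depth 0)
Total internal nodes: 5
BFS adjacency from root:
  _0: _1 _2 _3 _4
  _1: E Q Z
  _2: J A W
  _3: M L
  _4: C H

Answer: _0: _1 _2 _3 _4
_1: E Q Z
_2: J A W
_3: M L
_4: C H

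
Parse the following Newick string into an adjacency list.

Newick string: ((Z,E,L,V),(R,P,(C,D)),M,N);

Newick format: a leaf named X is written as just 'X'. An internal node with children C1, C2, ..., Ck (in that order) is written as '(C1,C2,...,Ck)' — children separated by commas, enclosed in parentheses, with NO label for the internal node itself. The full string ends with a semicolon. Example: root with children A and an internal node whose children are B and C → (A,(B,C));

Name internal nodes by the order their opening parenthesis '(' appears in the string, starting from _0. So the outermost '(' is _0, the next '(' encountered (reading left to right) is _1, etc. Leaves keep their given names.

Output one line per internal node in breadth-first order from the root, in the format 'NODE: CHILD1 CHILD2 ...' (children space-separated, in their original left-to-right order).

Answer: _0: _1 _2 M N
_1: Z E L V
_2: R P _3
_3: C D

Derivation:
Input: ((Z,E,L,V),(R,P,(C,D)),M,N);
Scanning left-to-right, naming '(' by encounter order:
  pos 0: '(' -> open internal node _0 (depth 1)
  pos 1: '(' -> open internal node _1 (depth 2)
  pos 9: ')' -> close internal node _1 (now at depth 1)
  pos 11: '(' -> open internal node _2 (depth 2)
  pos 16: '(' -> open internal node _3 (depth 3)
  pos 20: ')' -> close internal node _3 (now at depth 2)
  pos 21: ')' -> close internal node _2 (now at depth 1)
  pos 26: ')' -> close internal node _0 (now at depth 0)
Total internal nodes: 4
BFS adjacency from root:
  _0: _1 _2 M N
  _1: Z E L V
  _2: R P _3
  _3: C D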